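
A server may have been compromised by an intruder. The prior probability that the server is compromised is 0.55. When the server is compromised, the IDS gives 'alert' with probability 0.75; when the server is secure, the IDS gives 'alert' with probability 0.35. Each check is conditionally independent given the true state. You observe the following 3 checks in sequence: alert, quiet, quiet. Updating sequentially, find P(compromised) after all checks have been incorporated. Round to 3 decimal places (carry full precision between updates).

Each posterior becomes the prior for the next update.
After 'alert': P(compromised) = 0.75·0.5500 / (0.75·0.5500 + 0.35·0.4500) ≈ 0.7237
After 'quiet': P(compromised) = 0.25·0.7237 / (0.25·0.7237 + 0.65·0.2763) ≈ 0.5018
After 'quiet': P(compromised) = 0.25·0.5018 / (0.25·0.5018 + 0.65·0.4982) ≈ 0.2792

0.279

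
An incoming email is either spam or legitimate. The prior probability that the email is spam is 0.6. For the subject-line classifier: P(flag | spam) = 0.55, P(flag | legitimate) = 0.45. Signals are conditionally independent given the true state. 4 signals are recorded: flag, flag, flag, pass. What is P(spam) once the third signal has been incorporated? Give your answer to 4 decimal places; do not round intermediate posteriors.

Each posterior becomes the prior for the next update.
After 'flag': P(spam) = 0.55·0.6000 / (0.55·0.6000 + 0.45·0.4000) ≈ 0.6471
After 'flag': P(spam) = 0.55·0.6471 / (0.55·0.6471 + 0.45·0.3529) ≈ 0.6914
After 'flag': P(spam) = 0.55·0.6914 / (0.55·0.6914 + 0.45·0.3086) ≈ 0.7325

0.7325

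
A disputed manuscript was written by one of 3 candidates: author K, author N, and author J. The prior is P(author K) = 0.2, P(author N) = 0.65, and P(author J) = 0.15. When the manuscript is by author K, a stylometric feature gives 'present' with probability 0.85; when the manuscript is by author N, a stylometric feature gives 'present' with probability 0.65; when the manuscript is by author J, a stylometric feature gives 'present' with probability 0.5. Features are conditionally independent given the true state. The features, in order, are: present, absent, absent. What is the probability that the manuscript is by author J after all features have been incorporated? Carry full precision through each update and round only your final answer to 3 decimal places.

Each posterior becomes the prior for the next update.
After 'present': normaliser = 0.85·0.2000 + 0.65·0.6500 + 0.5·0.1500; P(author K) ≈ 0.2547, P(author N) ≈ 0.6330, P(author J) ≈ 0.1124
After 'absent': normaliser = 0.15·0.2547 + 0.35·0.6330 + 0.5·0.1124; P(author K) ≈ 0.1209, P(author N) ≈ 0.7012, P(author J) ≈ 0.1778
After 'absent': normaliser = 0.15·0.1209 + 0.35·0.7012 + 0.5·0.1778; P(author K) ≈ 0.0515, P(author N) ≈ 0.6963, P(author J) ≈ 0.2522

0.252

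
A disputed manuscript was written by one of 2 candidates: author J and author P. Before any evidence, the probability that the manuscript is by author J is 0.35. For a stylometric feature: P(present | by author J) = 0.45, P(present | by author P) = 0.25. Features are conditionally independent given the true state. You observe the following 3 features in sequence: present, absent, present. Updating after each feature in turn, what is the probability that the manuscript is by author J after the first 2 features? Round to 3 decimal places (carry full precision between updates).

0.415

After 'present': P(author J) = 0.45·0.3500 / (0.45·0.3500 + 0.25·0.6500) ≈ 0.4922
After 'absent': P(author J) = 0.55·0.4922 / (0.55·0.4922 + 0.75·0.5078) ≈ 0.4155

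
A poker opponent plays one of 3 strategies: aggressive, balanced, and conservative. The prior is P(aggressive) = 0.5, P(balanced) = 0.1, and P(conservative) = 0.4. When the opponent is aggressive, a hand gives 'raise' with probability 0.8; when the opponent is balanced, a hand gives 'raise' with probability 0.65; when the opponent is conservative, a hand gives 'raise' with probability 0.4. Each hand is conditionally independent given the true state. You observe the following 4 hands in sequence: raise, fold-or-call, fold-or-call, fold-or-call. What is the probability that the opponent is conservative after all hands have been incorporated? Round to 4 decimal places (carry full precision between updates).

After 'raise': normaliser = 0.8·0.5000 + 0.65·0.1000 + 0.4·0.4000; P(aggressive) ≈ 0.6400, P(balanced) ≈ 0.1040, P(conservative) ≈ 0.2560
After 'fold-or-call': normaliser = 0.2·0.6400 + 0.35·0.1040 + 0.6·0.2560; P(aggressive) ≈ 0.4025, P(balanced) ≈ 0.1145, P(conservative) ≈ 0.4830
After 'fold-or-call': normaliser = 0.2·0.4025 + 0.35·0.1145 + 0.6·0.4830; P(aggressive) ≈ 0.1962, P(balanced) ≈ 0.0976, P(conservative) ≈ 0.7062
After 'fold-or-call': normaliser = 0.2·0.1962 + 0.35·0.0976 + 0.6·0.7062; P(aggressive) ≈ 0.0789, P(balanced) ≈ 0.0687, P(conservative) ≈ 0.8523

0.8523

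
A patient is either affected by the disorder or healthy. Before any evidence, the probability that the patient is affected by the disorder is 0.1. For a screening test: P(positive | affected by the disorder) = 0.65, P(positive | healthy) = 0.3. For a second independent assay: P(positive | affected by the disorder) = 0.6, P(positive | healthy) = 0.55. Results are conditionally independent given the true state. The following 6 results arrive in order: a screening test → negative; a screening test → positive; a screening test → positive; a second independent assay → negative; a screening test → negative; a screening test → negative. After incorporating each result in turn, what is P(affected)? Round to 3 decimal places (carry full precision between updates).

Each posterior becomes the prior for the next update.
After a screening test='negative': P(affected) = 0.35·0.1000 / (0.35·0.1000 + 0.7·0.9000) ≈ 0.0526
After a screening test='positive': P(affected) = 0.65·0.0526 / (0.65·0.0526 + 0.3·0.9474) ≈ 0.1074
After a screening test='positive': P(affected) = 0.65·0.1074 / (0.65·0.1074 + 0.3·0.8926) ≈ 0.2069
After a second independent assay='negative': P(affected) = 0.4·0.2069 / (0.4·0.2069 + 0.45·0.7931) ≈ 0.1882
After a screening test='negative': P(affected) = 0.35·0.1882 / (0.35·0.1882 + 0.7·0.8118) ≈ 0.1039
After a screening test='negative': P(affected) = 0.35·0.1039 / (0.35·0.1039 + 0.7·0.8961) ≈ 0.0548

0.055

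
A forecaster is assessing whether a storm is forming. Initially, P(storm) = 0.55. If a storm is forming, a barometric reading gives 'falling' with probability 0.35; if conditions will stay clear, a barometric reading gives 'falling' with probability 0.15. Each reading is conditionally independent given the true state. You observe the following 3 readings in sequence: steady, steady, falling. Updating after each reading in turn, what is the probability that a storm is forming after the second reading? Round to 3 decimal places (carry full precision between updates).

After 'steady': P(storm) = 0.65·0.5500 / (0.65·0.5500 + 0.85·0.4500) ≈ 0.4831
After 'steady': P(storm) = 0.65·0.4831 / (0.65·0.4831 + 0.85·0.5169) ≈ 0.4168

0.417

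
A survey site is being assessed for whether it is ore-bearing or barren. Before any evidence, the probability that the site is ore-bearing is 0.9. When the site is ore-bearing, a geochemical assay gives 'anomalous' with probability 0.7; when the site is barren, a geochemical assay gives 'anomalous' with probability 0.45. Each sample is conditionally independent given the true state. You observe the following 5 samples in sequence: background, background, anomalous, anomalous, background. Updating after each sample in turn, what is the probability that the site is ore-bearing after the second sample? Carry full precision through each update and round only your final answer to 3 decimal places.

0.728

After 'background': P(ore) = 0.3·0.9000 / (0.3·0.9000 + 0.55·0.1000) ≈ 0.8308
After 'background': P(ore) = 0.3·0.8308 / (0.3·0.8308 + 0.55·0.1692) ≈ 0.7281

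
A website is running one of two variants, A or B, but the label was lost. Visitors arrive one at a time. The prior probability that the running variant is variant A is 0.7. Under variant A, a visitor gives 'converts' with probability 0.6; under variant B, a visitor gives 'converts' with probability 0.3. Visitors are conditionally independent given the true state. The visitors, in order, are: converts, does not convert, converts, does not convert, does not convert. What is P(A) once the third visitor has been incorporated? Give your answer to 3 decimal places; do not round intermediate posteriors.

After 'converts': P(A) = 0.6·0.7000 / (0.6·0.7000 + 0.3·0.3000) ≈ 0.8235
After 'does not convert': P(A) = 0.4·0.8235 / (0.4·0.8235 + 0.7·0.1765) ≈ 0.7273
After 'converts': P(A) = 0.6·0.7273 / (0.6·0.7273 + 0.3·0.2727) ≈ 0.8421

0.842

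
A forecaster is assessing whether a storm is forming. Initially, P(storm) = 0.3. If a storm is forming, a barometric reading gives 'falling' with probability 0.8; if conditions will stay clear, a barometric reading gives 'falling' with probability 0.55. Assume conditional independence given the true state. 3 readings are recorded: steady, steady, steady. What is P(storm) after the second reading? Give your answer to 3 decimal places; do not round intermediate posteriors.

0.078

Each posterior becomes the prior for the next update.
After 'steady': P(storm) = 0.2·0.3000 / (0.2·0.3000 + 0.45·0.7000) ≈ 0.1600
After 'steady': P(storm) = 0.2·0.1600 / (0.2·0.1600 + 0.45·0.8400) ≈ 0.0780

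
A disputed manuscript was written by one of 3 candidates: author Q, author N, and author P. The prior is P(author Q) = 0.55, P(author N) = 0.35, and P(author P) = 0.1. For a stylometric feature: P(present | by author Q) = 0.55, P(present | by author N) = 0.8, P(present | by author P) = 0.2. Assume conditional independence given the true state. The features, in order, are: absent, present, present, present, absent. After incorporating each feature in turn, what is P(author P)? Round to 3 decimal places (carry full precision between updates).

After 'absent': normaliser = 0.45·0.5500 + 0.2·0.3500 + 0.8·0.1000; P(author Q) ≈ 0.6226, P(author N) ≈ 0.1761, P(author P) ≈ 0.2013
After 'present': normaliser = 0.55·0.6226 + 0.8·0.1761 + 0.2·0.2013; P(author Q) ≈ 0.6541, P(author N) ≈ 0.2691, P(author P) ≈ 0.0769
After 'present': normaliser = 0.55·0.6541 + 0.8·0.2691 + 0.2·0.0769; P(author Q) ≈ 0.6093, P(author N) ≈ 0.3646, P(author P) ≈ 0.0260
After 'present': normaliser = 0.55·0.6093 + 0.8·0.3646 + 0.2·0.0260; P(author Q) ≈ 0.5302, P(author N) ≈ 0.4615, P(author P) ≈ 0.0082
After 'absent': normaliser = 0.45·0.5302 + 0.2·0.4615 + 0.8·0.0082; P(author Q) ≈ 0.7070, P(author N) ≈ 0.2735, P(author P) ≈ 0.0195

0.020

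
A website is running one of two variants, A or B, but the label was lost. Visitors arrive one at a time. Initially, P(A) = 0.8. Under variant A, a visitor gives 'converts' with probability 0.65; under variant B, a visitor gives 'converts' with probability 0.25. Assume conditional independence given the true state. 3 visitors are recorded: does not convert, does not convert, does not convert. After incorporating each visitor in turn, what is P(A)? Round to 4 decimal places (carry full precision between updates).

Each posterior becomes the prior for the next update.
After 'does not convert': P(A) = 0.35·0.8000 / (0.35·0.8000 + 0.75·0.2000) ≈ 0.6512
After 'does not convert': P(A) = 0.35·0.6512 / (0.35·0.6512 + 0.75·0.3488) ≈ 0.4656
After 'does not convert': P(A) = 0.35·0.4656 / (0.35·0.4656 + 0.75·0.5344) ≈ 0.2890

0.2890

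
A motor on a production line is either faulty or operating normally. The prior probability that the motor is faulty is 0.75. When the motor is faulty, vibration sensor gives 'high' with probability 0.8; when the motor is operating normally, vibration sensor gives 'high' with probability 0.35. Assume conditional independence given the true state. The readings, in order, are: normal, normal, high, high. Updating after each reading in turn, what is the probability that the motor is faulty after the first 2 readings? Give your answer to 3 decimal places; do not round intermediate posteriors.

0.221

After 'normal': P(faulty) = 0.2·0.7500 / (0.2·0.7500 + 0.65·0.2500) ≈ 0.4800
After 'normal': P(faulty) = 0.2·0.4800 / (0.2·0.4800 + 0.65·0.5200) ≈ 0.2212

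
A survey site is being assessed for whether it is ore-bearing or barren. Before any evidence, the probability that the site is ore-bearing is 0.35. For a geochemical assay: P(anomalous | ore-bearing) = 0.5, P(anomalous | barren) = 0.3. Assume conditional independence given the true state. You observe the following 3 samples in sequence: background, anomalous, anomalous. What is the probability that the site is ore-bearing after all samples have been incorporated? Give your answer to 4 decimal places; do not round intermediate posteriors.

0.5165

Each posterior becomes the prior for the next update.
After 'background': P(ore) = 0.5·0.3500 / (0.5·0.3500 + 0.7·0.6500) ≈ 0.2778
After 'anomalous': P(ore) = 0.5·0.2778 / (0.5·0.2778 + 0.3·0.7222) ≈ 0.3906
After 'anomalous': P(ore) = 0.5·0.3906 / (0.5·0.3906 + 0.3·0.6094) ≈ 0.5165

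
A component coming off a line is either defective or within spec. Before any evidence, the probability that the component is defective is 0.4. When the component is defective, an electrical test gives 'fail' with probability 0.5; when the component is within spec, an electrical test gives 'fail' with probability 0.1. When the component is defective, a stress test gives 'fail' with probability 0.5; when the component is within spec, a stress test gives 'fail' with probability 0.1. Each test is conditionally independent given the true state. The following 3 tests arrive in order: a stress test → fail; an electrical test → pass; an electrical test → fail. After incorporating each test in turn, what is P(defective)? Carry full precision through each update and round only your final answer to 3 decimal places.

After a stress test='fail': P(defective) = 0.5·0.4000 / (0.5·0.4000 + 0.1·0.6000) ≈ 0.7692
After an electrical test='pass': P(defective) = 0.5·0.7692 / (0.5·0.7692 + 0.9·0.2308) ≈ 0.6494
After an electrical test='fail': P(defective) = 0.5·0.6494 / (0.5·0.6494 + 0.1·0.3506) ≈ 0.9025

0.903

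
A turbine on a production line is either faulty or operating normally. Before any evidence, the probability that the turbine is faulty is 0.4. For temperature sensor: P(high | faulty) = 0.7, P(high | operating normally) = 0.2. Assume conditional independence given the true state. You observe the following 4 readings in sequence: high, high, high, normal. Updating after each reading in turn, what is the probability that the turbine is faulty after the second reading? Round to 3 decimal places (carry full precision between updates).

After 'high': P(faulty) = 0.7·0.4000 / (0.7·0.4000 + 0.2·0.6000) ≈ 0.7000
After 'high': P(faulty) = 0.7·0.7000 / (0.7·0.7000 + 0.2·0.3000) ≈ 0.8909

0.891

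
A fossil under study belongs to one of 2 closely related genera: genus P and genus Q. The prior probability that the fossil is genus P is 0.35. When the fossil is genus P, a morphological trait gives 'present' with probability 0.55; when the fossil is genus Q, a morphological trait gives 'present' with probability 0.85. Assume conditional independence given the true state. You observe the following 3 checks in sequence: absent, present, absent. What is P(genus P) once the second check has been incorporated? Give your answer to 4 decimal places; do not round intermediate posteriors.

0.5111

After 'absent': P(genus P) = 0.45·0.3500 / (0.45·0.3500 + 0.15·0.6500) ≈ 0.6176
After 'present': P(genus P) = 0.55·0.6176 / (0.55·0.6176 + 0.85·0.3824) ≈ 0.5111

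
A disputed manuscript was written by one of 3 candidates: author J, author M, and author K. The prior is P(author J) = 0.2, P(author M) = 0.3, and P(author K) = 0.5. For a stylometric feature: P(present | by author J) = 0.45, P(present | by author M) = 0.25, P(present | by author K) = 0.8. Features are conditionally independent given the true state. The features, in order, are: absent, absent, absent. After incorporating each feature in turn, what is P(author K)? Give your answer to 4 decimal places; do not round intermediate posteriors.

After 'absent': normaliser = 0.55·0.2000 + 0.75·0.3000 + 0.2·0.5000; P(author J) ≈ 0.2529, P(author M) ≈ 0.5172, P(author K) ≈ 0.2299
After 'absent': normaliser = 0.55·0.2529 + 0.75·0.5172 + 0.2·0.2299; P(author J) ≈ 0.2427, P(author M) ≈ 0.6770, P(author K) ≈ 0.0802
After 'absent': normaliser = 0.55·0.2427 + 0.75·0.6770 + 0.2·0.0802; P(author J) ≈ 0.2031, P(author M) ≈ 0.7725, P(author K) ≈ 0.0244

0.0244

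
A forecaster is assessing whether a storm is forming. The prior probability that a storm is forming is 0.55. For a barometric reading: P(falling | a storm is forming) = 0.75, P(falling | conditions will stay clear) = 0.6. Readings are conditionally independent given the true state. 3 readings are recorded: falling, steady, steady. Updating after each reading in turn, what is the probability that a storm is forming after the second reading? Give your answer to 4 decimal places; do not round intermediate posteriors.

0.4885

After 'falling': P(storm) = 0.75·0.5500 / (0.75·0.5500 + 0.6·0.4500) ≈ 0.6044
After 'steady': P(storm) = 0.25·0.6044 / (0.25·0.6044 + 0.4·0.3956) ≈ 0.4885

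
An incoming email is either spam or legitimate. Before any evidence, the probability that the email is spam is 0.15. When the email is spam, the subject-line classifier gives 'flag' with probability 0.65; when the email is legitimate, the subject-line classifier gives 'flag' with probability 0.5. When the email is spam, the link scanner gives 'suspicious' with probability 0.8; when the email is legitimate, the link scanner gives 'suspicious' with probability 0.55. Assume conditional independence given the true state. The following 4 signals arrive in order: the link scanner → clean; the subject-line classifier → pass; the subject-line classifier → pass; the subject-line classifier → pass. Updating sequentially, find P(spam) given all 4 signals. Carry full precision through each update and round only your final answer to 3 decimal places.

After the link scanner='clean': P(spam) = 0.2·0.1500 / (0.2·0.1500 + 0.45·0.8500) ≈ 0.0727
After the subject-line classifier='pass': P(spam) = 0.35·0.0727 / (0.35·0.0727 + 0.5·0.9273) ≈ 0.0520
After the subject-line classifier='pass': P(spam) = 0.35·0.0520 / (0.35·0.0520 + 0.5·0.9480) ≈ 0.0370
After the subject-line classifier='pass': P(spam) = 0.35·0.0370 / (0.35·0.0370 + 0.5·0.9630) ≈ 0.0262

0.026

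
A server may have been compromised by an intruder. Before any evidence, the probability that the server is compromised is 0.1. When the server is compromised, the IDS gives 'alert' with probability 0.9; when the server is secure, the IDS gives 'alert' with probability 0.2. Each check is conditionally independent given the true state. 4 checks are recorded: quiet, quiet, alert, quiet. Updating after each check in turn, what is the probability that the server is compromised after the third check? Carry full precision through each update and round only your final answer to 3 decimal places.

After 'quiet': P(compromised) = 0.1·0.1000 / (0.1·0.1000 + 0.8·0.9000) ≈ 0.0137
After 'quiet': P(compromised) = 0.1·0.0137 / (0.1·0.0137 + 0.8·0.9863) ≈ 0.0017
After 'alert': P(compromised) = 0.9·0.0017 / (0.9·0.0017 + 0.2·0.9983) ≈ 0.0078

0.008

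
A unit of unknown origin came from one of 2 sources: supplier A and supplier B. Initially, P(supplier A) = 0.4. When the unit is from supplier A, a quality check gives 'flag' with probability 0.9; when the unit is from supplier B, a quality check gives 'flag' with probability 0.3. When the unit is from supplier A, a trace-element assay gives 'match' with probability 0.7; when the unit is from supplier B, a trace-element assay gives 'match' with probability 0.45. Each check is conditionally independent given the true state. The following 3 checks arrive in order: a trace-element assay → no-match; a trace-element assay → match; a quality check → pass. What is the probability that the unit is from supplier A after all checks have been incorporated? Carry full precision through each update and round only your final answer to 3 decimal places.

0.075

After a trace-element assay='no-match': P(supplier A) = 0.3·0.4000 / (0.3·0.4000 + 0.55·0.6000) ≈ 0.2667
After a trace-element assay='match': P(supplier A) = 0.7·0.2667 / (0.7·0.2667 + 0.45·0.7333) ≈ 0.3613
After a quality check='pass': P(supplier A) = 0.1·0.3613 / (0.1·0.3613 + 0.7·0.6387) ≈ 0.0748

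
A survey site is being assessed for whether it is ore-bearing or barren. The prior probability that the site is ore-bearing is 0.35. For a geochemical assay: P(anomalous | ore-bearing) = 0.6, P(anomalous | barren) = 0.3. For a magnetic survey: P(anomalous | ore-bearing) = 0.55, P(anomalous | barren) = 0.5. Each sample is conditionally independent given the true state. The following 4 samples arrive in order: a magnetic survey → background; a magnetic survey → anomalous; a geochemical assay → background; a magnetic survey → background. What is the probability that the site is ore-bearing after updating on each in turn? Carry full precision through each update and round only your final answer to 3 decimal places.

After a magnetic survey='background': P(ore) = 0.45·0.3500 / (0.45·0.3500 + 0.5·0.6500) ≈ 0.3264
After a magnetic survey='anomalous': P(ore) = 0.55·0.3264 / (0.55·0.3264 + 0.5·0.6736) ≈ 0.3477
After a geochemical assay='background': P(ore) = 0.4·0.3477 / (0.4·0.3477 + 0.7·0.6523) ≈ 0.2335
After a magnetic survey='background': P(ore) = 0.45·0.2335 / (0.45·0.2335 + 0.5·0.7665) ≈ 0.2152

0.215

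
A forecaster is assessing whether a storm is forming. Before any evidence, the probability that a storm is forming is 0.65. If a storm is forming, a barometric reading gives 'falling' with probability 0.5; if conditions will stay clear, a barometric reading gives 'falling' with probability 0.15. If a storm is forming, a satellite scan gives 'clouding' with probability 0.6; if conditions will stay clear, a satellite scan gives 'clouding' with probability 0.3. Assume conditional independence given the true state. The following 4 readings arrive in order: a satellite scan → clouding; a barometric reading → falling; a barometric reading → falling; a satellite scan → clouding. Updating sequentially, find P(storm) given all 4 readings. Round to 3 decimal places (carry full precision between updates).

After a satellite scan='clouding': P(storm) = 0.6·0.6500 / (0.6·0.6500 + 0.3·0.3500) ≈ 0.7879
After a barometric reading='falling': P(storm) = 0.5·0.7879 / (0.5·0.7879 + 0.15·0.2121) ≈ 0.9253
After a barometric reading='falling': P(storm) = 0.5·0.9253 / (0.5·0.9253 + 0.15·0.0747) ≈ 0.9763
After a satellite scan='clouding': P(storm) = 0.6·0.9763 / (0.6·0.9763 + 0.3·0.0237) ≈ 0.9880

0.988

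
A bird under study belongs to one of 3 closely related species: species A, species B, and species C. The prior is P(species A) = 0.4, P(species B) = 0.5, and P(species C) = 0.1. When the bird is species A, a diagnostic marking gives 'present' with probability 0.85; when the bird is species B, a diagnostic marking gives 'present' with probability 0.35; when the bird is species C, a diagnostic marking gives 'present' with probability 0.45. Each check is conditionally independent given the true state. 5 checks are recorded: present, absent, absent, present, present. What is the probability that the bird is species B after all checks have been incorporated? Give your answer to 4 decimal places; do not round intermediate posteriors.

0.5223

After 'present': normaliser = 0.85·0.4000 + 0.35·0.5000 + 0.45·0.1000; P(species A) ≈ 0.6071, P(species B) ≈ 0.3125, P(species C) ≈ 0.0804
After 'absent': normaliser = 0.15·0.6071 + 0.65·0.3125 + 0.55·0.0804; P(species A) ≈ 0.2691, P(species B) ≈ 0.6003, P(species C) ≈ 0.1306
After 'absent': normaliser = 0.15·0.2691 + 0.65·0.6003 + 0.55·0.1306; P(species A) ≈ 0.0804, P(species B) ≈ 0.7767, P(species C) ≈ 0.1430
After 'present': normaliser = 0.85·0.0804 + 0.35·0.7767 + 0.45·0.1430; P(species A) ≈ 0.1689, P(species B) ≈ 0.6720, P(species C) ≈ 0.1591
After 'present': normaliser = 0.85·0.1689 + 0.35·0.6720 + 0.45·0.1591; P(species A) ≈ 0.3187, P(species B) ≈ 0.5223, P(species C) ≈ 0.1590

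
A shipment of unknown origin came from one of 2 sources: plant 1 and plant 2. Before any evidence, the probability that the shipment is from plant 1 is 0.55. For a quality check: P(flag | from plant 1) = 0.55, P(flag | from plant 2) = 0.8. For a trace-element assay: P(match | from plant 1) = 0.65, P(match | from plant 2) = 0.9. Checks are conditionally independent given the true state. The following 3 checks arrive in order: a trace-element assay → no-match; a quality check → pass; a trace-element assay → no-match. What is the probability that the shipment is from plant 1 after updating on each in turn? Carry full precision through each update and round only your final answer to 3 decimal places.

After a trace-element assay='no-match': P(plant 1) = 0.35·0.5500 / (0.35·0.5500 + 0.1·0.4500) ≈ 0.8105
After a quality check='pass': P(plant 1) = 0.45·0.8105 / (0.45·0.8105 + 0.2·0.1895) ≈ 0.9059
After a trace-element assay='no-match': P(plant 1) = 0.35·0.9059 / (0.35·0.9059 + 0.1·0.0941) ≈ 0.9712

0.971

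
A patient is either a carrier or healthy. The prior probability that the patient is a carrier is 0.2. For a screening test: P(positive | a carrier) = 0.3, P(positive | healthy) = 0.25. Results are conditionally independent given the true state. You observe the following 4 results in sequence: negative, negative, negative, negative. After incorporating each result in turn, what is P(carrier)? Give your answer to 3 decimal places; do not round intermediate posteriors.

0.159

Each posterior becomes the prior for the next update.
After 'negative': P(carrier) = 0.7·0.2000 / (0.7·0.2000 + 0.75·0.8000) ≈ 0.1892
After 'negative': P(carrier) = 0.7·0.1892 / (0.7·0.1892 + 0.75·0.8108) ≈ 0.1788
After 'negative': P(carrier) = 0.7·0.1788 / (0.7·0.1788 + 0.75·0.8212) ≈ 0.1689
After 'negative': P(carrier) = 0.7·0.1689 / (0.7·0.1689 + 0.75·0.8311) ≈ 0.1595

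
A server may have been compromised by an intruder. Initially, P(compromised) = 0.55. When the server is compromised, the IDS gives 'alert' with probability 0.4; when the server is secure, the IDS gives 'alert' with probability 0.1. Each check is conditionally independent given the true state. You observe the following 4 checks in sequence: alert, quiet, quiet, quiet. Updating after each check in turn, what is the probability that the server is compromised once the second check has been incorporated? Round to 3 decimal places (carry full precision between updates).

0.765

After 'alert': P(compromised) = 0.4·0.5500 / (0.4·0.5500 + 0.1·0.4500) ≈ 0.8302
After 'quiet': P(compromised) = 0.6·0.8302 / (0.6·0.8302 + 0.9·0.1698) ≈ 0.7652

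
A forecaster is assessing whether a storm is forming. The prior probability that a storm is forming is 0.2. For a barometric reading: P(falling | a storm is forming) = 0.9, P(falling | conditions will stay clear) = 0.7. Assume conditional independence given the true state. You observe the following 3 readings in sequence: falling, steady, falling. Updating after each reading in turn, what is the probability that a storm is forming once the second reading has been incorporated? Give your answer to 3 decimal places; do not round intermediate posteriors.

0.097

After 'falling': P(storm) = 0.9·0.2000 / (0.9·0.2000 + 0.7·0.8000) ≈ 0.2432
After 'steady': P(storm) = 0.1·0.2432 / (0.1·0.2432 + 0.3·0.7568) ≈ 0.0968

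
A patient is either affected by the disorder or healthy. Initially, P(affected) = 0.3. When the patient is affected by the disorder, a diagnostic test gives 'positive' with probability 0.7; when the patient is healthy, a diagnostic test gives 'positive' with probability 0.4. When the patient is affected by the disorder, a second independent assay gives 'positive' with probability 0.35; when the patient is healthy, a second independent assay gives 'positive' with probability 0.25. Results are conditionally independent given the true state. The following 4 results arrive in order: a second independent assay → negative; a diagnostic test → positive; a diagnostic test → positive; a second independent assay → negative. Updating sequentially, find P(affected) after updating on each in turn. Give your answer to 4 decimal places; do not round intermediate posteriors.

0.4964

After a second independent assay='negative': P(affected) = 0.65·0.3000 / (0.65·0.3000 + 0.75·0.7000) ≈ 0.2708
After a diagnostic test='positive': P(affected) = 0.7·0.2708 / (0.7·0.2708 + 0.4·0.7292) ≈ 0.3939
After a diagnostic test='positive': P(affected) = 0.7·0.3939 / (0.7·0.3939 + 0.4·0.6061) ≈ 0.5322
After a second independent assay='negative': P(affected) = 0.65·0.5322 / (0.65·0.5322 + 0.75·0.4678) ≈ 0.4964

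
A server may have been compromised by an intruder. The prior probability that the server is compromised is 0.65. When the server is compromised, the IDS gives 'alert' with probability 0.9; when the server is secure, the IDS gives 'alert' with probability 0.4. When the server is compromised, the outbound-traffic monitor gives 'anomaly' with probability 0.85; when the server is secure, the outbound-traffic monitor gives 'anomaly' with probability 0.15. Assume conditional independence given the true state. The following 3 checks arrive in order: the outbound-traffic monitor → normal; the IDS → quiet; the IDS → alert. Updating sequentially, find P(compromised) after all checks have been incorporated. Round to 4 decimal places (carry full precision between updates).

After the outbound-traffic monitor='normal': P(compromised) = 0.15·0.6500 / (0.15·0.6500 + 0.85·0.3500) ≈ 0.2468
After the IDS='quiet': P(compromised) = 0.1·0.2468 / (0.1·0.2468 + 0.6·0.7532) ≈ 0.0518
After the IDS='alert': P(compromised) = 0.9·0.0518 / (0.9·0.0518 + 0.4·0.9482) ≈ 0.1094

0.1094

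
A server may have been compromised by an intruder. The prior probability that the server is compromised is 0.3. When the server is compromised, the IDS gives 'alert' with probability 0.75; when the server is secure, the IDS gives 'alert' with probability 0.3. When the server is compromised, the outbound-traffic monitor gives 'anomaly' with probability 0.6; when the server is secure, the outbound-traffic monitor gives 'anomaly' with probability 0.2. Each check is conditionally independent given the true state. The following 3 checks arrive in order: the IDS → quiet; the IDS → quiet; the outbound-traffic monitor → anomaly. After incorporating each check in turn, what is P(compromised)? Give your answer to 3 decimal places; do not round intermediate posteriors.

Each posterior becomes the prior for the next update.
After the IDS='quiet': P(compromised) = 0.25·0.3000 / (0.25·0.3000 + 0.7·0.7000) ≈ 0.1327
After the IDS='quiet': P(compromised) = 0.25·0.1327 / (0.25·0.1327 + 0.7·0.8673) ≈ 0.0518
After the outbound-traffic monitor='anomaly': P(compromised) = 0.6·0.0518 / (0.6·0.0518 + 0.2·0.9482) ≈ 0.1409

0.141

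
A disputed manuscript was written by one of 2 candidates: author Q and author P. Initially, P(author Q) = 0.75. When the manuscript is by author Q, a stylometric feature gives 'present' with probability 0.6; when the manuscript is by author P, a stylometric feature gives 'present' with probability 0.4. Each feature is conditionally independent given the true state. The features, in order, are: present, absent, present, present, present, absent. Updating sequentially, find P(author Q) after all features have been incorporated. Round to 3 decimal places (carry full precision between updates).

After 'present': P(author Q) = 0.6·0.7500 / (0.6·0.7500 + 0.4·0.2500) ≈ 0.8182
After 'absent': P(author Q) = 0.4·0.8182 / (0.4·0.8182 + 0.6·0.1818) ≈ 0.7500
After 'present': P(author Q) = 0.6·0.7500 / (0.6·0.7500 + 0.4·0.2500) ≈ 0.8182
After 'present': P(author Q) = 0.6·0.8182 / (0.6·0.8182 + 0.4·0.1818) ≈ 0.8710
After 'present': P(author Q) = 0.6·0.8710 / (0.6·0.8710 + 0.4·0.1290) ≈ 0.9101
After 'absent': P(author Q) = 0.4·0.9101 / (0.4·0.9101 + 0.6·0.0899) ≈ 0.8710

0.871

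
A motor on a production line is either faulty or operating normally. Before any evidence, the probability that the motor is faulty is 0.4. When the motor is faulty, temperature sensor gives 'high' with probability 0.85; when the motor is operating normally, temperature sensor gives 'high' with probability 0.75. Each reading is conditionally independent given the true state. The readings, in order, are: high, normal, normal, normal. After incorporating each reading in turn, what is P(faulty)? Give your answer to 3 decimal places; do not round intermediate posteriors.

0.140

After 'high': P(faulty) = 0.85·0.4000 / (0.85·0.4000 + 0.75·0.6000) ≈ 0.4304
After 'normal': P(faulty) = 0.15·0.4304 / (0.15·0.4304 + 0.25·0.5696) ≈ 0.3119
After 'normal': P(faulty) = 0.15·0.3119 / (0.15·0.3119 + 0.25·0.6881) ≈ 0.2138
After 'normal': P(faulty) = 0.15·0.2138 / (0.15·0.2138 + 0.25·0.7862) ≈ 0.1403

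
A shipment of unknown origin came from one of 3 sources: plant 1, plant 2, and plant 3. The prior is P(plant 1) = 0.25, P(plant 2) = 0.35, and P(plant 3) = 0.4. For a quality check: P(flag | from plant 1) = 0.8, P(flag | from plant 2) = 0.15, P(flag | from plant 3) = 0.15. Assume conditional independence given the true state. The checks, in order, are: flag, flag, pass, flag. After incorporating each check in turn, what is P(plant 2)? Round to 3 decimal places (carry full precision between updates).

After 'flag': normaliser = 0.8·0.2500 + 0.15·0.3500 + 0.15·0.4000; P(plant 1) ≈ 0.6400, P(plant 2) ≈ 0.1680, P(plant 3) ≈ 0.1920
After 'flag': normaliser = 0.8·0.6400 + 0.15·0.1680 + 0.15·0.1920; P(plant 1) ≈ 0.9046, P(plant 2) ≈ 0.0445, P(plant 3) ≈ 0.0509
After 'pass': normaliser = 0.2·0.9046 + 0.85·0.0445 + 0.85·0.0509; P(plant 1) ≈ 0.6905, P(plant 2) ≈ 0.1444, P(plant 3) ≈ 0.1651
After 'flag': normaliser = 0.8·0.6905 + 0.15·0.1444 + 0.15·0.1651; P(plant 1) ≈ 0.9225, P(plant 2) ≈ 0.0362, P(plant 3) ≈ 0.0413

0.036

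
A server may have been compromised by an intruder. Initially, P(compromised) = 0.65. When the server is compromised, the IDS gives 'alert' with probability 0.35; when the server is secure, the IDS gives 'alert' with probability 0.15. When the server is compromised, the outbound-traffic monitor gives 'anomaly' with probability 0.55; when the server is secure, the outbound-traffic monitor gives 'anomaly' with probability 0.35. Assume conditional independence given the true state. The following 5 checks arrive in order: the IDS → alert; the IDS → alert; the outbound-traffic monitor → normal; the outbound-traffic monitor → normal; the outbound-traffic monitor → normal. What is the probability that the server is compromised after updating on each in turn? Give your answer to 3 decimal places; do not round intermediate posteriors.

Each posterior becomes the prior for the next update.
After the IDS='alert': P(compromised) = 0.35·0.6500 / (0.35·0.6500 + 0.15·0.3500) ≈ 0.8125
After the IDS='alert': P(compromised) = 0.35·0.8125 / (0.35·0.8125 + 0.15·0.1875) ≈ 0.9100
After the outbound-traffic monitor='normal': P(compromised) = 0.45·0.9100 / (0.45·0.9100 + 0.65·0.0900) ≈ 0.8750
After the outbound-traffic monitor='normal': P(compromised) = 0.45·0.8750 / (0.45·0.8750 + 0.65·0.1250) ≈ 0.8289
After the outbound-traffic monitor='normal': P(compromised) = 0.45·0.8289 / (0.45·0.8289 + 0.65·0.1711) ≈ 0.7704

0.770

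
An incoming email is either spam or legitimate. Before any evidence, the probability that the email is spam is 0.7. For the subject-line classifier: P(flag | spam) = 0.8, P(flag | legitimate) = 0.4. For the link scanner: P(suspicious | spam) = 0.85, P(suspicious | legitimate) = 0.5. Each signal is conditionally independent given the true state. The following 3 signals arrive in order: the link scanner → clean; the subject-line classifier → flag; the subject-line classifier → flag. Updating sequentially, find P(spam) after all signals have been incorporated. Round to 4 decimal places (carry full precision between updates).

0.7368

After the link scanner='clean': P(spam) = 0.15·0.7000 / (0.15·0.7000 + 0.5·0.3000) ≈ 0.4118
After the subject-line classifier='flag': P(spam) = 0.8·0.4118 / (0.8·0.4118 + 0.4·0.5882) ≈ 0.5833
After the subject-line classifier='flag': P(spam) = 0.8·0.5833 / (0.8·0.5833 + 0.4·0.4167) ≈ 0.7368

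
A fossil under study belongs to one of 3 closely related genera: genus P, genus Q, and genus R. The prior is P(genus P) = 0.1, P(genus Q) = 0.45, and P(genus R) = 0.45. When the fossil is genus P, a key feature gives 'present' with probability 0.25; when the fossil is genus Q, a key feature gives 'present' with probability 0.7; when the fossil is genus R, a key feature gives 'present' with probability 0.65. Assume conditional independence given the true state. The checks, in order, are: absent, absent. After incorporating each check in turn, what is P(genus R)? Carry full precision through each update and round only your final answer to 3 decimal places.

After 'absent': normaliser = 0.75·0.1000 + 0.3·0.4500 + 0.35·0.4500; P(genus P) ≈ 0.2041, P(genus Q) ≈ 0.3673, P(genus R) ≈ 0.4286
After 'absent': normaliser = 0.75·0.2041 + 0.3·0.3673 + 0.35·0.4286; P(genus P) ≈ 0.3704, P(genus Q) ≈ 0.2667, P(genus R) ≈ 0.3630

0.363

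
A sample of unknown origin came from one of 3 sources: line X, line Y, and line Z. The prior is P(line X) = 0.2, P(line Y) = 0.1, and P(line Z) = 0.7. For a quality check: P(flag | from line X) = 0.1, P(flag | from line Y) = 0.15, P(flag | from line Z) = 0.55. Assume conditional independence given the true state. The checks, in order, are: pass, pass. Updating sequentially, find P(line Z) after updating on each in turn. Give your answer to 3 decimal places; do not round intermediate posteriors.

0.377

After 'pass': normaliser = 0.9·0.2000 + 0.85·0.1000 + 0.45·0.7000; P(line X) ≈ 0.3103, P(line Y) ≈ 0.1466, P(line Z) ≈ 0.5431
After 'pass': normaliser = 0.9·0.3103 + 0.85·0.1466 + 0.45·0.5431; P(line X) ≈ 0.4309, P(line Y) ≈ 0.1922, P(line Z) ≈ 0.3770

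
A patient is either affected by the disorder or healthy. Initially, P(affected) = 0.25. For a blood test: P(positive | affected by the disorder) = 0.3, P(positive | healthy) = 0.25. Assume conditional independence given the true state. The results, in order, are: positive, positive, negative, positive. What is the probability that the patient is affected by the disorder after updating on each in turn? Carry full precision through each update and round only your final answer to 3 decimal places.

After 'positive': P(affected) = 0.3·0.2500 / (0.3·0.2500 + 0.25·0.7500) ≈ 0.2857
After 'positive': P(affected) = 0.3·0.2857 / (0.3·0.2857 + 0.25·0.7143) ≈ 0.3243
After 'negative': P(affected) = 0.7·0.3243 / (0.7·0.3243 + 0.75·0.6757) ≈ 0.3094
After 'positive': P(affected) = 0.3·0.3094 / (0.3·0.3094 + 0.25·0.6906) ≈ 0.3496

0.350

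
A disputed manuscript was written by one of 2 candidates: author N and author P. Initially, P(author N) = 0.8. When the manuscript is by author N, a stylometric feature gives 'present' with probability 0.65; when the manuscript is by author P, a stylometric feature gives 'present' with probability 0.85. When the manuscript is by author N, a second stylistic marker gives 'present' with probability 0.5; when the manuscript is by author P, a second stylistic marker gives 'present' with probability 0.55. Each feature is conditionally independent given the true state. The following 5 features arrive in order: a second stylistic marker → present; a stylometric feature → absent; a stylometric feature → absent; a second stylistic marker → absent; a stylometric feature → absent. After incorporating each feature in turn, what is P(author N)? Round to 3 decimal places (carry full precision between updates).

0.981

After a second stylistic marker='present': P(author N) = 0.5·0.8000 / (0.5·0.8000 + 0.55·0.2000) ≈ 0.7843
After a stylometric feature='absent': P(author N) = 0.35·0.7843 / (0.35·0.7843 + 0.15·0.2157) ≈ 0.8946
After a stylometric feature='absent': P(author N) = 0.35·0.8946 / (0.35·0.8946 + 0.15·0.1054) ≈ 0.9519
After a second stylistic marker='absent': P(author N) = 0.5·0.9519 / (0.5·0.9519 + 0.45·0.0481) ≈ 0.9565
After a stylometric feature='absent': P(author N) = 0.35·0.9565 / (0.35·0.9565 + 0.15·0.0435) ≈ 0.9809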